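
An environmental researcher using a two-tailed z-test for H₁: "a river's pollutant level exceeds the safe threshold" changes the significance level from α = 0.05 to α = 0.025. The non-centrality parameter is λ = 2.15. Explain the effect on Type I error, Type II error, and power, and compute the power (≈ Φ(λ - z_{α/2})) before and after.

Decreasing α from 0.05 to 0.025:
• Type I error rate decreases (α is the Type I rate by definition).
• Critical value moves from z_{α/2} = 1.96 to 2.241, so power = Φ(λ - z_{α/2}) goes from Φ(2.15 - 1.96) = 0.575 to Φ(2.15 - 2.241) = 0.464.
• Type II error rate β = 1 - power therefore increases (0.425 → 0.536).
Appropriate when false positives are costly — here, shutting down a compliant factory unnecessarily.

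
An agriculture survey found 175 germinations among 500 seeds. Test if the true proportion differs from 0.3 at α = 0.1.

p̂ = 0.35, p₀ = 0.3. z = (p̂ - p₀)/√(p₀(1-p₀)/n) = 2.44. Critical: ±1.645. Reject H₀.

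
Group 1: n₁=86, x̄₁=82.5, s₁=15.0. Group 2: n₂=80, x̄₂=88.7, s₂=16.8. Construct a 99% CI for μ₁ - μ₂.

Difference = -6.2. SE = √(15.0²/86 + 16.8²/80) = 2.479. CI = (-12.59, 0.19)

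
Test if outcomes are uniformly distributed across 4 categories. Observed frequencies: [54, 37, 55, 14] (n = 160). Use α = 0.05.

Expected = 40 each. χ² = Σ(O-E)²/E = 27.65. df = 3, critical value = 7.815. Reject H₀.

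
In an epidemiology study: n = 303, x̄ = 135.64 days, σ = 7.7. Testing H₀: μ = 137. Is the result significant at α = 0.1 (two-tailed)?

z = (135.64 - 137)/(7.7/√303) = -3.074. Since |z| > 1.645, significant at α = 0.1.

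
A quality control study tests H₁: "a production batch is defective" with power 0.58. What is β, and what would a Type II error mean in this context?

β = 1 - power = 1 - 0.58 = 0.42. A Type II error is failing to reject H₀ when H₀ is false (false negative) — here, failing to conclude that a production batch is defective when in fact it is true. Consequence: shipping a defective batch — faulty products reach customers.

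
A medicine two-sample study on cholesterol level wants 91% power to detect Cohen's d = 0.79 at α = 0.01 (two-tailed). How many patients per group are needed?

z_{α/2} = 2.576, z_β = Φ⁻¹(0.91) = 1.341. For medium effect (d = 0.79): n per group = 2(z_{α/2} + z_β)²/d² = 2(2.576 + 1.341)²/0.79² = 49.2 → 50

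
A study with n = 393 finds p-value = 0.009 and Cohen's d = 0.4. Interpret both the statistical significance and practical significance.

Statistically significant (p = 0.009 < 0.05). Cohen's d = 0.4 indicates a small effect size. Both statistical and practical significance should be considered.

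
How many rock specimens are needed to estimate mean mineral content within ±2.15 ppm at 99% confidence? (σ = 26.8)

n = (z*σ/E)² = (2.576×26.8/2.15)² = 1031.1 → n = 1032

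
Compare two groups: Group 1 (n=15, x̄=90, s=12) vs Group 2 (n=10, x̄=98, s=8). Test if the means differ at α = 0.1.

Pooled sp = 10.62. t = -1.846, df = 23. Critical t = ±1.714. Reject H₀.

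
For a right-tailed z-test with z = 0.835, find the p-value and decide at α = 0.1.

p = P(Z > 0.835) = 1 - Φ(0.835) ≈ 0.2019. Since p ≥ 0.1, fail to reject H₀ (not significant) at α = 0.1.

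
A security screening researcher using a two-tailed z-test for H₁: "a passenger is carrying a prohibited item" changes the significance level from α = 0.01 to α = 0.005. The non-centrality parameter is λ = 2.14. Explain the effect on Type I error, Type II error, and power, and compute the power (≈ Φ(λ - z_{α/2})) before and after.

Decreasing α from 0.01 to 0.005:
• Type I error rate decreases (α is the Type I rate by definition).
• Critical value moves from z_{α/2} = 2.576 to 2.807, so power = Φ(λ - z_{α/2}) goes from Φ(2.14 - 2.576) = 0.331 to Φ(2.14 - 2.807) = 0.252.
• Type II error rate β = 1 - power therefore increases (0.669 → 0.748).
Appropriate when false positives are costly — here, detaining an innocent passenger — delay and inconvenience.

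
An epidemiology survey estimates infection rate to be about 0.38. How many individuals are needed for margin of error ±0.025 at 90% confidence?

n = z²p(1-p)/E² = 1.645²×0.38×0.62/0.025² = 1020.1 → n = 1021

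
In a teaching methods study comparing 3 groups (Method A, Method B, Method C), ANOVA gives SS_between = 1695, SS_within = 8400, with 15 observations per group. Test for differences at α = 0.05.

df_between = 2, df_within = 42. F = MS_between/MS_within = 847.5/200.0 = 4.237. F_crit ≈ 3.22. Reject H₀. At least one mean differs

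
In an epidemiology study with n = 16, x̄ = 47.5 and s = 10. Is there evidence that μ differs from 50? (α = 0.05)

t = (x̄ - μ₀)/(s/√n) = (47.5 - 50)/(10/√16) = -1.0. df = 15, critical t = ±2.131. Fail to reject H₀.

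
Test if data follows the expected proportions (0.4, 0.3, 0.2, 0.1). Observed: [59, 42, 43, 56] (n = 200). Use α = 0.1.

Expected: [80.0, 60.0, 40.0, 20.0]. χ² = 75.938. df = 3, critical = 6.251. Reject H₀.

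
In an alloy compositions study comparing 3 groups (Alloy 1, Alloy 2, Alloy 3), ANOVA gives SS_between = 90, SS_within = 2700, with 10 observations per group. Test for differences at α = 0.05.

df_between = 2, df_within = 27. F = MS_between/MS_within = 45.0/100.0 = 0.45. F_crit ≈ 3.354. Fail to reject H₀.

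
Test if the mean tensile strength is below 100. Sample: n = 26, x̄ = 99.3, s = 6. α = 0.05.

t = (99.3 - 100)/(6/√26) = -0.595, df = 25. Critical t = -1.708. Fail to reject H₀.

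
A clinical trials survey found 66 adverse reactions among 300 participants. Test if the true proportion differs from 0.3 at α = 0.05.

p̂ = 0.22, p₀ = 0.3. z = (p̂ - p₀)/√(p₀(1-p₀)/n) = -3.024. Critical: ±1.96. Reject H₀.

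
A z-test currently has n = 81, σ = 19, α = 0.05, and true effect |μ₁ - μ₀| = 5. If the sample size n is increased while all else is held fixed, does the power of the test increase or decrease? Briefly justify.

Power increases: a larger n shrinks the standard error σ/√n, moving the sampling distribution under H₁ further from the critical value.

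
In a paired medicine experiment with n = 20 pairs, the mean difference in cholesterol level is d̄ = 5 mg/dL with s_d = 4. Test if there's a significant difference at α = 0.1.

t = d̄/(s_d/√n) = 5/(4/√20) = 5.59. df = 19, critical t = ±1.729. Reject H₀.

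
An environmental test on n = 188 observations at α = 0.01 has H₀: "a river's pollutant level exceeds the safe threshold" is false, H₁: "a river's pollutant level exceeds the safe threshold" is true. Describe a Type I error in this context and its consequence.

Type I error: rejecting H₀ when it is true — concluding that a river's pollutant level exceeds the safe threshold when in fact it is not. Consequence: shutting down a compliant factory unnecessarily.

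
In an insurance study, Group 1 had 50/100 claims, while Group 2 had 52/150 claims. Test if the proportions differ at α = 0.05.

p̂₁ = 0.5, p̂₂ = 0.347, pooled p̂ = 0.408. z = 2.417. Critical: ±1.96. Reject H₀.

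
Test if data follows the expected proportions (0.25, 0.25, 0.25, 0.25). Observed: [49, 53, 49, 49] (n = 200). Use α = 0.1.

Expected: [50.0, 50.0, 50.0, 50.0]. χ² = 0.24. df = 3, critical = 6.251. Fail to reject H₀.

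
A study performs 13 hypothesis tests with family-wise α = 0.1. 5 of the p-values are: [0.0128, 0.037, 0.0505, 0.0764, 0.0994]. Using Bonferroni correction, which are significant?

Bonferroni α = 0.1/13 = 0.00769. None of the given p-values are significant.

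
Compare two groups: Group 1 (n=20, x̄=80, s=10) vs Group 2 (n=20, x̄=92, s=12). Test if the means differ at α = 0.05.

Pooled sp = 11.05. t = -3.436, df = 38. Critical t = ±2.024. Reject H₀.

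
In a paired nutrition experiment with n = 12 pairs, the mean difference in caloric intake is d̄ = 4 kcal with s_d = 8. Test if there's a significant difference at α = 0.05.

t = d̄/(s_d/√n) = 4/(8/√12) = 1.732. df = 11, critical t = ±2.201. Fail to reject H₀.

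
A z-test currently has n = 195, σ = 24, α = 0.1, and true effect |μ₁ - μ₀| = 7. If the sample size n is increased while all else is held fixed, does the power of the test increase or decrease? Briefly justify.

Power increases: a larger n shrinks the standard error σ/√n, moving the sampling distribution under H₁ further from the critical value.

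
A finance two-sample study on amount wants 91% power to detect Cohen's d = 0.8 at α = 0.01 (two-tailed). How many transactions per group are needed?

z_{α/2} = 2.576, z_β = Φ⁻¹(0.91) = 1.341. For large effect (d = 0.8): n per group = 2(z_{α/2} + z_β)²/d² = 2(2.576 + 1.341)²/0.8² = 47.9 → 48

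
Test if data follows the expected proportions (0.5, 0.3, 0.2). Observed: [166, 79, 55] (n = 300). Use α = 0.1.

Expected: [150.0, 90.0, 60.0]. χ² = 3.468. df = 2, critical = 4.605. Fail to reject H₀.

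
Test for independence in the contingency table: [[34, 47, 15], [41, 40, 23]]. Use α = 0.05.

χ² = 2.585. df = 2, critical = 5.991. Fail to reject H₀. No evidence of dependence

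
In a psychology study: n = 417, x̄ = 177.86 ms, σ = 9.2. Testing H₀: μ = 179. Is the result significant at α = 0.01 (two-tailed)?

z = (177.86 - 179)/(9.2/√417) = -2.53. Since |z| ≤ 2.576, not significant at α = 0.01.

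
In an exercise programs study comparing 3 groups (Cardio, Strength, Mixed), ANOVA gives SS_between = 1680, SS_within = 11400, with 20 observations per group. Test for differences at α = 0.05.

df_between = 2, df_within = 57. F = MS_between/MS_within = 840.0/200.0 = 4.2. F_crit ≈ 3.159. Reject H₀. At least one mean differs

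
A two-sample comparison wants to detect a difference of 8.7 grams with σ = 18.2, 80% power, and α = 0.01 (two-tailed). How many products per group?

n per group = 2(z_α/2 + z_β)²σ²/d² = 2×(2.576 + 0.84)²×18.2²/8.7² = 102.1 → n = 103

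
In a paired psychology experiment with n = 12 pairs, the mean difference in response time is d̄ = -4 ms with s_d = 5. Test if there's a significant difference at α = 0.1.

t = d̄/(s_d/√n) = -4/(5/√12) = -2.771. df = 11, critical t = ±1.796. Reject H₀.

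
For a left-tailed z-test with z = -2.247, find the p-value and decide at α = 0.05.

p = P(Z < -2.247) = Φ(-2.247) ≈ 0.0123. Since p < 0.05, reject H₀ (significant) at α = 0.05.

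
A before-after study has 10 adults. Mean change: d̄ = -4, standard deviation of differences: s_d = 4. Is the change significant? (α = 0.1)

t = d̄/(s_d/√n) = -4/(4/√10) = -3.162. df = 9, critical t = ±1.833. Reject H₀.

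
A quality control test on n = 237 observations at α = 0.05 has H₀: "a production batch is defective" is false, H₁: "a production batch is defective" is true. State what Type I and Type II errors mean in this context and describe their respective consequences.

Type I (false positive): concluding that a production batch is defective when it is not — scrapping a good batch — wasted material and cost for no reason. Type II (false negative): failing to conclude that a production batch is defective when it is — shipping a defective batch — faulty products reach customers. Which is costlier depends on domain priorities and is a judgement call rather than a statistical fact.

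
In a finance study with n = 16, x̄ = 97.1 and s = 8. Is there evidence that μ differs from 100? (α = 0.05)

t = (x̄ - μ₀)/(s/√n) = (97.1 - 100)/(8/√16) = -1.45. df = 15, critical t = ±2.131. Fail to reject H₀.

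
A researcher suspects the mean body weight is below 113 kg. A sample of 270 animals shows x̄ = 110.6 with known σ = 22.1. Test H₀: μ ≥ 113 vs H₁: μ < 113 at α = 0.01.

z = -1.784. Critical value: -2.33. Fail to reject H₀.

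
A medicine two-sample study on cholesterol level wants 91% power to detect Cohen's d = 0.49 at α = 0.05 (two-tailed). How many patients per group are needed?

z_{α/2} = 1.96, z_β = Φ⁻¹(0.91) = 1.341. For small effect (d = 0.49): n per group = 2(z_{α/2} + z_β)²/d² = 2(1.96 + 1.341)²/0.49² = 90.8 → 91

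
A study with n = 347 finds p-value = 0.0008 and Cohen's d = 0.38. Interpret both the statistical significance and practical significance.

Statistically significant (p = 0.0008 < 0.05). Cohen's d = 0.38 indicates a small effect size. Both statistical and practical significance should be considered.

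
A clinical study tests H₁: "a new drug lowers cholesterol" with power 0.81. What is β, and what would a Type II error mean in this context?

β = 1 - power = 1 - 0.81 = 0.19. A Type II error is failing to reject H₀ when H₀ is false (false negative) — here, failing to conclude that a new drug lowers cholesterol when in fact it is true. Consequence: shelving an effective drug — patients miss out on a treatment that would have helped.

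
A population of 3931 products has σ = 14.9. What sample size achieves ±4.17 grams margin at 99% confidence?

Without FPC: n₀ = (2.576×14.9/4.17)² = 84.721. With FPC: n = n₀N/(n₀+N-1) = 83.0 → n = 83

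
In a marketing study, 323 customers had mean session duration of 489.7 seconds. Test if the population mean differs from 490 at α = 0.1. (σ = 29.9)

z = (x̄ - μ₀)/(σ/√n) = (489.7 - 490)/(29.9/√323) = -0.18. Critical value: ±1.645. Since |-0.18| ≤ 1.645, Fail to reject H₀.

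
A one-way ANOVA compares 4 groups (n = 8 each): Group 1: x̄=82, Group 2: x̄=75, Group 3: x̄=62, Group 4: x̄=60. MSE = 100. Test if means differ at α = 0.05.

Grand mean = 69.75. SS_between = 2662.0, MS_between = 887.33. F = 8.873, F_crit ≈ 2.947. Reject H₀.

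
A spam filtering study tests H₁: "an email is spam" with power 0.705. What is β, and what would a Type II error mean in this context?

β = 1 - power = 1 - 0.705 = 0.295. A Type II error is failing to reject H₀ when H₀ is false (false negative) — here, failing to conclude that an email is spam when in fact it is true. Consequence: a spam email lands in the inbox.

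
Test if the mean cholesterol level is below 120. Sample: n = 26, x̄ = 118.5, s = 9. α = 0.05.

t = (118.5 - 120)/(9/√26) = -0.85, df = 25. Critical t = -1.708. Fail to reject H₀.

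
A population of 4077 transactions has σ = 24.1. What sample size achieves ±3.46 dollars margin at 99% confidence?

Without FPC: n₀ = (2.576×24.1/3.46)² = 321.939. With FPC: n = n₀N/(n₀+N-1) = 298.4 → n = 299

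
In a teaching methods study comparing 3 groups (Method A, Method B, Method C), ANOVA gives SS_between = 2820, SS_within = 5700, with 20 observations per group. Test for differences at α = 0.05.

df_between = 2, df_within = 57. F = MS_between/MS_within = 1410.0/100.0 = 14.1. F_crit ≈ 3.159. Reject H₀. At least one mean differs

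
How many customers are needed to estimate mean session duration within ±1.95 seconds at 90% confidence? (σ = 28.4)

n = (z*σ/E)² = (1.645×28.4/1.95)² = 574.0 → n = 574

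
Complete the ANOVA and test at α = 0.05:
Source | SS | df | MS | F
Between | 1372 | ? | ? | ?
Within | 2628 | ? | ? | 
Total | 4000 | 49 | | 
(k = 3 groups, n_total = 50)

df_between = 2, df_within = 47. MS_between = 686.0, MS_within = 55.91. F = 12.269, F_crit ≈ 3.195. Reject H₀.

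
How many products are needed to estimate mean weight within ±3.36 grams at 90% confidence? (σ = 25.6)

n = (z*σ/E)² = (1.645×25.6/3.36)² = 157.1 → n = 158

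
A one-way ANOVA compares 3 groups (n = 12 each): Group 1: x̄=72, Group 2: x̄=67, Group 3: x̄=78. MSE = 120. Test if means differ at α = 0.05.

Grand mean = 72.33. SS_between = 728.0, MS_between = 364.0. F = 3.033, F_crit ≈ 3.285. Fail to reject H₀.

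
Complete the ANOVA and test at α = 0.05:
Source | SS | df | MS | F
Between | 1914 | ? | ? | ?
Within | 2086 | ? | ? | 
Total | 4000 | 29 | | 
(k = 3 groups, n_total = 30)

df_between = 2, df_within = 27. MS_between = 957.0, MS_within = 77.26. F = 12.387, F_crit ≈ 3.354. Reject H₀.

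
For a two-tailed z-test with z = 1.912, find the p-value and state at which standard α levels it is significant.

p = 2·P(Z > |1.912|) = 2·(1 - Φ(1.912)) ≈ 0.0559. Significant at α = 0.1.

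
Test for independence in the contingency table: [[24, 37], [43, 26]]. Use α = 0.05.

χ² = 6.842. df = 1, critical = 3.841. Reject H₀. Variables are dependent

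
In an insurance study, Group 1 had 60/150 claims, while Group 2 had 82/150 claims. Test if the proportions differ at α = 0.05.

p̂₁ = 0.4, p̂₂ = 0.547, pooled p̂ = 0.473. z = -2.544. Critical: ±1.96. Reject H₀.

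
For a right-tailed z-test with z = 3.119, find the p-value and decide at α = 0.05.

p = P(Z > 3.119) = 1 - Φ(3.119) ≈ 0.0009. Since p < 0.05, reject H₀ (significant) at α = 0.05.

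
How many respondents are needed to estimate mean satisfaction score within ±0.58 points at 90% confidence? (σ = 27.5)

n = (z*σ/E)² = (1.645×27.5/0.58)² = 6083.3 → n = 6084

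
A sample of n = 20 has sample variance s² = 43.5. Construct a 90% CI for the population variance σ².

df = 19. χ²_{0.05} = 30.144, χ²_{0.95} = 10.117. CI for σ² = ((n-1)s²/χ²_{α/2}, (n-1)s²/χ²_{1-α/2}) = (19·43.5/30.144, 19·43.5/10.117) = (27.42, 81.69)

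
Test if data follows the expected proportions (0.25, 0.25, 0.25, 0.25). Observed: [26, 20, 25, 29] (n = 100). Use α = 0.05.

Expected: [25.0, 25.0, 25.0, 25.0]. χ² = 1.68. df = 3, critical = 7.815. Fail to reject H₀.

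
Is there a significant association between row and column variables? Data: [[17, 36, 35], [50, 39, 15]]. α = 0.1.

χ² = 23.202. df = 2, critical = 4.605. Reject H₀. Variables are dependent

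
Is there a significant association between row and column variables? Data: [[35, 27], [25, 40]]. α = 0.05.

χ² = 4.12. df = 1, critical = 3.841. Reject H₀. Variables are dependent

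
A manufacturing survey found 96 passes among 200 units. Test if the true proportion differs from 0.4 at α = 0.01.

p̂ = 0.48, p₀ = 0.4. z = (p̂ - p₀)/√(p₀(1-p₀)/n) = 2.309. Critical: ±2.576. Fail to reject H₀.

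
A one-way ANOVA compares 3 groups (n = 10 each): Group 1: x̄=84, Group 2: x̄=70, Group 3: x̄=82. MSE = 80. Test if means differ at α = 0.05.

Grand mean = 78.67. SS_between = 1146.67, MS_between = 573.33. F = 7.167, F_crit ≈ 3.354. Reject H₀.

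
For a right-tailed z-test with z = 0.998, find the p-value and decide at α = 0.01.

p = P(Z > 0.998) = 1 - Φ(0.998) ≈ 0.1591. Since p ≥ 0.01, fail to reject H₀ (not significant) at α = 0.01.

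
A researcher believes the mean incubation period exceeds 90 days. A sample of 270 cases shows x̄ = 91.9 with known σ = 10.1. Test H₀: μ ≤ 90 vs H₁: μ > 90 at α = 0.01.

z = 3.091. Critical value: 2.33. Reject H₀.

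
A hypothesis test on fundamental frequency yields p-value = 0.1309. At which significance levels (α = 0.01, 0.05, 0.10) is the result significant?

p = 0.1309. Not significant at any of the given levels.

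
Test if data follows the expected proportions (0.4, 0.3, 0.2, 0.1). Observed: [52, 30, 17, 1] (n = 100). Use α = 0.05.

Expected: [40.0, 30.0, 20.0, 10.0]. χ² = 12.15. df = 3, critical = 7.815. Reject H₀.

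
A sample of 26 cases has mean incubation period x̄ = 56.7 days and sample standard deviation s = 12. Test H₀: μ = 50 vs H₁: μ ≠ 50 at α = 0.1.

t = (x̄ - μ₀)/(s/√n) = (56.7 - 50)/(12/√26) = 2.847. df = 25, critical t = ±1.708. Reject H₀.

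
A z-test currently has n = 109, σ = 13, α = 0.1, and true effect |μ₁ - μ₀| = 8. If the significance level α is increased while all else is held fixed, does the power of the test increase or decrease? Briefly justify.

Power increases: a larger α lowers the critical value, so more of the H₁ sampling distribution falls in the rejection region.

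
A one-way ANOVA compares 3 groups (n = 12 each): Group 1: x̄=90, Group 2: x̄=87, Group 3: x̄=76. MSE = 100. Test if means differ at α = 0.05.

Grand mean = 84.33. SS_between = 1304.0, MS_between = 652.0. F = 6.52, F_crit ≈ 3.285. Reject H₀.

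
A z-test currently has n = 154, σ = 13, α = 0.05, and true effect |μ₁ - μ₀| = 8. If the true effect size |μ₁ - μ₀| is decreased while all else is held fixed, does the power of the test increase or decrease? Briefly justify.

Power decreases: a smaller true effect decreases the non-centrality λ = |μ₁ - μ₀|/(σ/√n).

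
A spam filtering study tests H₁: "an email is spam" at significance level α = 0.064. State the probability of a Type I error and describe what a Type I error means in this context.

P(Type I error) = α = 0.064. A Type I error is rejecting H₀ when H₀ is actually true (false positive) — here, concluding that an email is spam when in fact this is not the case. Consequence: a legitimate email is sent to the spam folder and the user misses it.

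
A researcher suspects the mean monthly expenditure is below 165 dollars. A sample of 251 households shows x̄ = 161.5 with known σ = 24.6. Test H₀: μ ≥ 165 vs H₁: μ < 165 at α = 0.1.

z = -2.254. Critical value: -1.28. Reject H₀.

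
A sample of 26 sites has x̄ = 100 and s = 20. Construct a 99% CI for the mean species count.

CI = x̄ ± t*(s/√n) = 100 ± 2.787(20/√26) = (89.07, 110.93)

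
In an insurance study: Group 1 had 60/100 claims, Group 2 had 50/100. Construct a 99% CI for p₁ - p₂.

p̂₁ = 0.6, p̂₂ = 0.5. Difference = 0.1. CI = (-0.08, 0.28)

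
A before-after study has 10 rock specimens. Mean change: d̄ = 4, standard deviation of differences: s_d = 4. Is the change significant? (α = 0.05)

t = d̄/(s_d/√n) = 4/(4/√10) = 3.162. df = 9, critical t = ±2.262. Reject H₀.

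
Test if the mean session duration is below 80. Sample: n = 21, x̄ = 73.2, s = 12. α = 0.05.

t = (73.2 - 80)/(12/√21) = -2.597, df = 20. Critical t = -1.725. Reject H₀.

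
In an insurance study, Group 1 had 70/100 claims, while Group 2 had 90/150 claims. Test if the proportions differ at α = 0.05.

p̂₁ = 0.7, p̂₂ = 0.6, pooled p̂ = 0.64. z = 1.614. Critical: ±1.96. Fail to reject H₀.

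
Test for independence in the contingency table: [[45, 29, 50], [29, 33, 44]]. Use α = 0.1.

χ² = 2.708. df = 2, critical = 4.605. Fail to reject H₀. No evidence of dependence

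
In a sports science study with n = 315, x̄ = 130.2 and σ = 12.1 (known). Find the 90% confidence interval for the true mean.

CI = x̄ ± z*(σ/√n) = 130.2 ± 1.645(12.1/√315) = 130.2 ± 1.12 = (129.08, 131.32)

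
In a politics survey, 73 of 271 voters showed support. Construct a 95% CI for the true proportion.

p̂ = 0.269. CI = p̂ ± z*√(p̂(1-p̂)/n) = (0.217, 0.322)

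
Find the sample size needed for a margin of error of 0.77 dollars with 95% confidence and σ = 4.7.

n = (z*σ/E)² = (1.96×4.7/0.77)² = 143.1 → n = 144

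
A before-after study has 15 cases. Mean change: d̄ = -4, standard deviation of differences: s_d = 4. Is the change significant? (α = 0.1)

t = d̄/(s_d/√n) = -4/(4/√15) = -3.873. df = 14, critical t = ±1.761. Reject H₀.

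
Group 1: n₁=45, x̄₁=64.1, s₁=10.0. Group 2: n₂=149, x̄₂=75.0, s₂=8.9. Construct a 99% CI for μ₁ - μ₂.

Difference = -10.9. SE = √(10.0²/45 + 8.9²/149) = 1.659. CI = (-15.17, -6.63)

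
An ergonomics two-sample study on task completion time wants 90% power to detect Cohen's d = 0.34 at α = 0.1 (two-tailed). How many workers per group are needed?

z_{α/2} = 1.645, z_β = Φ⁻¹(0.9) = 1.282. For small effect (d = 0.34): n per group = 2(z_{α/2} + z_β)²/d² = 2(1.645 + 1.282)²/0.34² = 148.2 → 149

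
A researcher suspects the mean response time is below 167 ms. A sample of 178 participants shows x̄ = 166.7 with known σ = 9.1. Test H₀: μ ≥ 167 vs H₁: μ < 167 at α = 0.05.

z = -0.44. Critical value: -1.645. Fail to reject H₀.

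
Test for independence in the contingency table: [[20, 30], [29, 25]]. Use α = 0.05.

χ² = 1.957. df = 1, critical = 3.841. Fail to reject H₀. No evidence of dependence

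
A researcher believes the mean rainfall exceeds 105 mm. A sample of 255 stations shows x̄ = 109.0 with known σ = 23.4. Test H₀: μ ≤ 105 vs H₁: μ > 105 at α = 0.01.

z = 2.73. Critical value: 2.33. Reject H₀.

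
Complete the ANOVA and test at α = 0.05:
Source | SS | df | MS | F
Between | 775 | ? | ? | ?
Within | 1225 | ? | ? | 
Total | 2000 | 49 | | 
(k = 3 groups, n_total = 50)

df_between = 2, df_within = 47. MS_between = 387.5, MS_within = 26.06. F = 14.867, F_crit ≈ 3.195. Reject H₀.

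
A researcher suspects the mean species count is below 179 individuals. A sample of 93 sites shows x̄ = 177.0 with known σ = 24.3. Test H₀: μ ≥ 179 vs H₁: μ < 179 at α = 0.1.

z = -0.794. Critical value: -1.28. Fail to reject H₀.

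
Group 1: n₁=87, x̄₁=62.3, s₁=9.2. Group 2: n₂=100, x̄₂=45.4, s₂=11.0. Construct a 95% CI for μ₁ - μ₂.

Difference = 16.9. SE = √(9.2²/87 + 11.0²/100) = 1.477. CI = (14.0, 19.8)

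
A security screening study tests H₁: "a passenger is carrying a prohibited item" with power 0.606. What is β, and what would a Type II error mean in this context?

β = 1 - power = 1 - 0.606 = 0.394. A Type II error is failing to reject H₀ when H₀ is false (false negative) — here, failing to conclude that a passenger is carrying a prohibited item when in fact it is true. Consequence: letting a prohibited item through — security breach.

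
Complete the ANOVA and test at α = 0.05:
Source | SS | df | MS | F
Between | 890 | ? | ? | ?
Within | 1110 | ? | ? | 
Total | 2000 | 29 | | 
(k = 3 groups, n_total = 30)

df_between = 2, df_within = 27. MS_between = 445.0, MS_within = 41.11. F = 10.824, F_crit ≈ 3.354. Reject H₀.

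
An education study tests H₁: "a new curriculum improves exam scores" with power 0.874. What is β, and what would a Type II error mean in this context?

β = 1 - power = 1 - 0.874 = 0.126. A Type II error is failing to reject H₀ when H₀ is false (false negative) — here, failing to conclude that a new curriculum improves exam scores when in fact it is true. Consequence: keeping the old curriculum when the new one would have helped students.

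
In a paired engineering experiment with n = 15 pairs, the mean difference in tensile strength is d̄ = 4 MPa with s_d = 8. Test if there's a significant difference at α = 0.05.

t = d̄/(s_d/√n) = 4/(8/√15) = 1.936. df = 14, critical t = ±2.145. Fail to reject H₀.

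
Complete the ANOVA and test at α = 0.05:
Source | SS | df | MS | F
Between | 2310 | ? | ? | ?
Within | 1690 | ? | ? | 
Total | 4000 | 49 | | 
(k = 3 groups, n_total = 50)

df_between = 2, df_within = 47. MS_between = 1155.0, MS_within = 35.96. F = 32.121, F_crit ≈ 3.195. Reject H₀.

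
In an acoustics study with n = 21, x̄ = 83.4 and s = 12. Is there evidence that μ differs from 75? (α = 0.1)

t = (x̄ - μ₀)/(s/√n) = (83.4 - 75)/(12/√21) = 3.208. df = 20, critical t = ±1.725. Reject H₀.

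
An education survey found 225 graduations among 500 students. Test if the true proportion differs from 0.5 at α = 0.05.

p̂ = 0.45, p₀ = 0.5. z = (p̂ - p₀)/√(p₀(1-p₀)/n) = -2.236. Critical: ±1.96. Reject H₀.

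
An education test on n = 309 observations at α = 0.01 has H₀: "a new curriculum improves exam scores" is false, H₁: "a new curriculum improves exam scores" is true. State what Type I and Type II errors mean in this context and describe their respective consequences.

Type I (false positive): concluding that a new curriculum improves exam scores when it is not — adopting a curriculum that gives no real benefit — disruption for nothing. Type II (false negative): failing to conclude that a new curriculum improves exam scores when it is — keeping the old curriculum when the new one would have helped students. Which is costlier depends on domain priorities and is a judgement call rather than a statistical fact.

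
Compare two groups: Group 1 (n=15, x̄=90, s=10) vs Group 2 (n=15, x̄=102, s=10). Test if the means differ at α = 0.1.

Pooled sp = 10.0. t = -3.286, df = 28. Critical t = ±1.701. Reject H₀.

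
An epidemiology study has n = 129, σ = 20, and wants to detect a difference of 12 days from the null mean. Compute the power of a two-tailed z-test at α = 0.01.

SE = σ/√n = 20/√129 = 1.761. Non-centrality λ = d/SE = 12/1.761 = 6.815. Power ≈ Φ(λ - z_{α/2}) = Φ(6.815 - 2.576) = Φ(4.239) = 1.0.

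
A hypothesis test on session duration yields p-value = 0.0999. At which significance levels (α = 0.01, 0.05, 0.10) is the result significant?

p = 0.0999. Significant at: α = 0.1.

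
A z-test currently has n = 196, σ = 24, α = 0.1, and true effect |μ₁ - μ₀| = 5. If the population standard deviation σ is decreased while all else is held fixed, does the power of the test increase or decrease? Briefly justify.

Power increases: a smaller σ shrinks the standard error σ/√n, moving the sampling distribution under H₁ further from the critical value.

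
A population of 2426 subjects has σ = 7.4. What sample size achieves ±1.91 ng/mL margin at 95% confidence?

Without FPC: n₀ = (1.96×7.4/1.91)² = 57.665. With FPC: n = n₀N/(n₀+N-1) = 56.3 → n = 57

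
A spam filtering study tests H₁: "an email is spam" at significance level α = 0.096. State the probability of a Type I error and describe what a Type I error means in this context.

P(Type I error) = α = 0.096. A Type I error is rejecting H₀ when H₀ is actually true (false positive) — here, concluding that an email is spam when in fact this is not the case. Consequence: a legitimate email is sent to the spam folder and the user misses it.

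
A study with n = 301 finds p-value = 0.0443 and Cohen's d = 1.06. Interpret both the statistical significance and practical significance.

Statistically significant (p = 0.0443 < 0.05). Cohen's d = 1.06 indicates a large effect size. Both statistical and practical significance should be considered.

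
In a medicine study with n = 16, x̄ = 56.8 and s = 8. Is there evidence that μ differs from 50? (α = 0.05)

t = (x̄ - μ₀)/(s/√n) = (56.8 - 50)/(8/√16) = 3.4. df = 15, critical t = ±2.131. Reject H₀.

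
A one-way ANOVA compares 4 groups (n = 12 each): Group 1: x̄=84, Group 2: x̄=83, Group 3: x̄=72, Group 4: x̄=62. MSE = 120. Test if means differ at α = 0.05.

Grand mean = 75.25. SS_between = 3873.0, MS_between = 1291.0. F = 10.758, F_crit ≈ 2.816. Reject H₀.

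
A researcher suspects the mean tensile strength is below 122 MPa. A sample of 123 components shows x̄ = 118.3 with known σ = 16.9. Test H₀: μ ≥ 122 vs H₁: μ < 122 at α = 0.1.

z = -2.428. Critical value: -1.28. Reject H₀.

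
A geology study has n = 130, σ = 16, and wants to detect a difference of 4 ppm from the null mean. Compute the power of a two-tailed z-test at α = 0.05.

SE = σ/√n = 16/√130 = 1.403. Non-centrality λ = d/SE = 4/1.403 = 2.85. Power ≈ Φ(λ - z_{α/2}) = Φ(2.85 - 1.96) = Φ(0.89) = 0.813.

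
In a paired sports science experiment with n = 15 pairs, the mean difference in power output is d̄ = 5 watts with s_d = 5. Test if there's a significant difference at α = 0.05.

t = d̄/(s_d/√n) = 5/(5/√15) = 3.873. df = 14, critical t = ±2.145. Reject H₀.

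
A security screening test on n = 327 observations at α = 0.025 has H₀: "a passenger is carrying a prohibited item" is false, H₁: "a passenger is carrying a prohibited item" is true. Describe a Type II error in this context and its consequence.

Type II error: failing to reject H₀ when it is false — concluding that a passenger is carrying a prohibited item is not supported when in fact it is. Consequence: letting a prohibited item through — security breach.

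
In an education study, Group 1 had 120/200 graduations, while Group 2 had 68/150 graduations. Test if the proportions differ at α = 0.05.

p̂₁ = 0.6, p̂₂ = 0.453, pooled p̂ = 0.537. z = 2.723. Critical: ±1.96. Reject H₀.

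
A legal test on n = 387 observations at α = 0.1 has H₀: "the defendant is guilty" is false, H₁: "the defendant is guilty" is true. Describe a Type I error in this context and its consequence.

Type I error: rejecting H₀ when it is true — concluding that the defendant is guilty when in fact it is not. Consequence: convicting an innocent person.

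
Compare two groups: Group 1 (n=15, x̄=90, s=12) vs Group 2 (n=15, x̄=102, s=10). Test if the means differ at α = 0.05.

Pooled sp = 11.05. t = -2.975, df = 28. Critical t = ±2.048. Reject H₀.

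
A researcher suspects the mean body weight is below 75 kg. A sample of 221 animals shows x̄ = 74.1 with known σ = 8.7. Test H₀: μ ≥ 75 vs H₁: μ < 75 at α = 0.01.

z = -1.538. Critical value: -2.33. Fail to reject H₀.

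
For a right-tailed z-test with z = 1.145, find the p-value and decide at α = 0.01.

p = P(Z > 1.145) = 1 - Φ(1.145) ≈ 0.1261. Since p ≥ 0.01, fail to reject H₀ (not significant) at α = 0.01.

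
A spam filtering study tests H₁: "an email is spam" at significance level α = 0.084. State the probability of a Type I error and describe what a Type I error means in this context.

P(Type I error) = α = 0.084. A Type I error is rejecting H₀ when H₀ is actually true (false positive) — here, concluding that an email is spam when in fact this is not the case. Consequence: a legitimate email is sent to the spam folder and the user misses it.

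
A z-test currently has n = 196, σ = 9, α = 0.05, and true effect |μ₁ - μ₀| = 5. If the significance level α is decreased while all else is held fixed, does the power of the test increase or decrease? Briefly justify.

Power decreases: a smaller α raises the critical value, so less of the H₁ sampling distribution falls in the rejection region.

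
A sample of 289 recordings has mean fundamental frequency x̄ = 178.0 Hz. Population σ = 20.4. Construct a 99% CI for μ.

CI = x̄ ± z*(σ/√n) = 178.0 ± 2.576(20.4/√289) = 178.0 ± 3.09 = (174.91, 181.09)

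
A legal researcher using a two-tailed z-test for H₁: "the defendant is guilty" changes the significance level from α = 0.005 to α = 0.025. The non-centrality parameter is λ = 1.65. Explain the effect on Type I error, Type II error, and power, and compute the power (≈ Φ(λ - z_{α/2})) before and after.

Increasing α from 0.005 to 0.025:
• Type I error rate increases (α is the Type I rate by definition).
• Critical value moves from z_{α/2} = 2.807 to 2.241, so power = Φ(λ - z_{α/2}) goes from Φ(1.65 - 2.807) = 0.124 to Φ(1.65 - 2.241) = 0.277.
• Type II error rate β = 1 - power therefore decreases (0.876 → 0.723).
Appropriate when false negatives are costly — here, acquitting a guilty person.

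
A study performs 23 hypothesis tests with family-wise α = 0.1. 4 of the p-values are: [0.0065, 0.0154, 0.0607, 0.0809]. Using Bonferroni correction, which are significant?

Bonferroni α = 0.1/23 = 0.00435. None of the given p-values are significant.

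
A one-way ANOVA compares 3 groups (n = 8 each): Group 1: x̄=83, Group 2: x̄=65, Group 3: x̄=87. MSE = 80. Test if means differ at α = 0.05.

Grand mean = 78.33. SS_between = 2197.33, MS_between = 1098.67. F = 13.733, F_crit ≈ 3.467. Reject H₀.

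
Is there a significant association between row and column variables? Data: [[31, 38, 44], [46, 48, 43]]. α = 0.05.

χ² = 1.809. df = 2, critical = 5.991. Fail to reject H₀. No evidence of dependence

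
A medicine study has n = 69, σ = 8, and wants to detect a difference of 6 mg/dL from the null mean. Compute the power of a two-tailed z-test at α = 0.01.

SE = σ/√n = 8/√69 = 0.963. Non-centrality λ = d/SE = 6/0.963 = 6.23. Power ≈ Φ(λ - z_{α/2}) = Φ(6.23 - 2.576) = Φ(3.654) = 1.0.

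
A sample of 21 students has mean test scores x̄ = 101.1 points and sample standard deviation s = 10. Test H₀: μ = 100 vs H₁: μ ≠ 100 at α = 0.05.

t = (x̄ - μ₀)/(s/√n) = (101.1 - 100)/(10/√21) = 0.504. df = 20, critical t = ±2.086. Fail to reject H₀.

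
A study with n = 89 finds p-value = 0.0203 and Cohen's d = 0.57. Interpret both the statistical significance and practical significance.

Statistically significant (p = 0.0203 < 0.05). Cohen's d = 0.57 indicates a medium effect size. Both statistical and practical significance should be considered.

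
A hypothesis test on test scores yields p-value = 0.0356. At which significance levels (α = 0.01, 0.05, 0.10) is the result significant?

p = 0.0356. Significant at: α = 0.05, 0.1.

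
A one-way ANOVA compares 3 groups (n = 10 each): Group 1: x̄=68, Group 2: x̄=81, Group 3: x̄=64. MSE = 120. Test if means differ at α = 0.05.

Grand mean = 71.0. SS_between = 1580.0, MS_between = 790.0. F = 6.583, F_crit ≈ 3.354. Reject H₀.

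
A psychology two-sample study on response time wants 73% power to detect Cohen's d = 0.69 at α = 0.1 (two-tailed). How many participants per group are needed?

z_{α/2} = 1.645, z_β = Φ⁻¹(0.73) = 0.613. For medium effect (d = 0.69): n per group = 2(z_{α/2} + z_β)²/d² = 2(1.645 + 0.613)²/0.69² = 21.4 → 22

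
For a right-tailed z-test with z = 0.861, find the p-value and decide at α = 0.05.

p = P(Z > 0.861) = 1 - Φ(0.861) ≈ 0.1946. Since p ≥ 0.05, fail to reject H₀ (not significant) at α = 0.05.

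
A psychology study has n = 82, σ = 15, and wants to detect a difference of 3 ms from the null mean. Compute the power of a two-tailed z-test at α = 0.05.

SE = σ/√n = 15/√82 = 1.656. Non-centrality λ = d/SE = 3/1.656 = 1.811. Power ≈ Φ(λ - z_{α/2}) = Φ(1.811 - 1.96) = Φ(-0.149) = 0.441.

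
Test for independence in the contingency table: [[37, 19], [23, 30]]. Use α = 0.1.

χ² = 5.658. df = 1, critical = 2.706. Reject H₀. Variables are dependent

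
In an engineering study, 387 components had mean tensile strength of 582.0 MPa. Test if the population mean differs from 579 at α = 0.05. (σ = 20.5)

z = (x̄ - μ₀)/(σ/√n) = (582.0 - 579)/(20.5/√387) = 2.879. Critical value: ±1.96. Since |2.879| > 1.96, Reject H₀.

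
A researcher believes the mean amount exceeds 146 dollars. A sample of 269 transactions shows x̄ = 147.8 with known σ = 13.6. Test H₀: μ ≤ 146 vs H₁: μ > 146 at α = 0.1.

z = 2.171. Critical value: 1.28. Reject H₀.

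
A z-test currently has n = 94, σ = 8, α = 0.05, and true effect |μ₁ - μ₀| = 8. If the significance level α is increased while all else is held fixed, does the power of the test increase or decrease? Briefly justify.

Power increases: a larger α lowers the critical value, so more of the H₁ sampling distribution falls in the rejection region.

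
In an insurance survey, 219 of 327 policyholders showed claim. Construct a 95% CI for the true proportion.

p̂ = 0.67. CI = p̂ ± z*√(p̂(1-p̂)/n) = (0.619, 0.721)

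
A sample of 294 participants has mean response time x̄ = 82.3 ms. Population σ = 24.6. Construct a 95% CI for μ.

CI = x̄ ± z*(σ/√n) = 82.3 ± 1.96(24.6/√294) = 82.3 ± 2.81 = (79.49, 85.11)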